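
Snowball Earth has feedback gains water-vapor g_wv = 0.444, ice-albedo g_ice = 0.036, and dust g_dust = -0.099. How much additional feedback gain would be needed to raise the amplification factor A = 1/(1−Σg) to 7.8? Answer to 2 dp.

0.49

Current total gain = 0.381.
Target gain for A = 7.8: g* = 1 − 1/7.8 = 0.8718.
Additional gain needed = 0.8718 − 0.381 = 0.49.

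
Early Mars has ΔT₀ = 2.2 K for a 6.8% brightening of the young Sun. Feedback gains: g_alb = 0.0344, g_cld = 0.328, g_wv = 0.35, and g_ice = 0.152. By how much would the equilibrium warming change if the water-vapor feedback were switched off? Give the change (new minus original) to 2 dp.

Original: g = 0.8644, ΔT = 2.2/(1−0.8644) = 16.2242 K.
Without water-vapor: g' = 0.5144, ΔT' = 2.2/(1−0.5144) = 4.5305 K.
Change = 4.5305 − 16.2242 = -11.69 K.

-11.69 K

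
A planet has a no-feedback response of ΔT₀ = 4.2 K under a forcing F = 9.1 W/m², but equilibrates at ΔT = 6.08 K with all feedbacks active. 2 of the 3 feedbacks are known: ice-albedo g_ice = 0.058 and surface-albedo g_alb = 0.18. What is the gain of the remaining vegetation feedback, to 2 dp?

0.07

Amplification A = ΔT/ΔT₀ = 6.08/4.2 = 1.448.
Total gain g = 1 − 1/A = 1 − 1/1.448 = 0.3094.
Known gains sum to 0.058 + 0.18 = 0.238.
g_veg = 0.3094 − 0.238 = 0.07.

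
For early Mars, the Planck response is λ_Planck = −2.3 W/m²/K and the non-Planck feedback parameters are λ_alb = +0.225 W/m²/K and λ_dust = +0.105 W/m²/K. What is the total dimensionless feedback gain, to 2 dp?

Convert to gains: g_alb = 0.225/2.3 = 0.09783; g_dust = 0.105/2.3 = 0.04565.
Total gain g = 0.14348.

0.14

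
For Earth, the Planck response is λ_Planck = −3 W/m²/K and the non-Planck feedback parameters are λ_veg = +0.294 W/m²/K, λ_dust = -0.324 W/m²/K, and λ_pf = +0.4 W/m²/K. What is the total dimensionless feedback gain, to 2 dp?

Convert to gains: g_veg = 0.294/3 = 0.098; g_dust = -0.324/3 = -0.108; g_pf = 0.4/3 = 0.1333.
Total gain g = 0.1233.

0.12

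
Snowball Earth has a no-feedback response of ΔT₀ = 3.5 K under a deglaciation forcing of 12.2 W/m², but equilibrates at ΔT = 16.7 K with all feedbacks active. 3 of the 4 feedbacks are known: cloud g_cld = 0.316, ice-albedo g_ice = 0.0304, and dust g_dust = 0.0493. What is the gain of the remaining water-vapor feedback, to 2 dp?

0.39

Amplification A = ΔT/ΔT₀ = 16.7/3.5 = 4.771.
Total gain g = 1 − 1/A = 1 − 1/4.771 = 0.7904.
Known gains sum to 0.316 + 0.0304 + 0.0493 = 0.3957.
g_wv = 0.7904 − 0.3957 = 0.39.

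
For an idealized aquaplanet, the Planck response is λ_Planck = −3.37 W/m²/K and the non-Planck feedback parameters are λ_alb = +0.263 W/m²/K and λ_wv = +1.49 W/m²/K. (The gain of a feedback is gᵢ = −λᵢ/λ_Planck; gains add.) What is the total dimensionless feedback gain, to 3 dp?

Convert to gains: g_alb = 0.263/3.37 = 0.07804; g_wv = 1.49/3.37 = 0.4421.
Total gain g = 0.52014.

0.520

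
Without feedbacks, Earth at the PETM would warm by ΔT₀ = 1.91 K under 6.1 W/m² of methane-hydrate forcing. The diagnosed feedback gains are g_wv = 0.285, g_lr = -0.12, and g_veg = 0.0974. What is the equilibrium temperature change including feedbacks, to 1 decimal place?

Total gain g = 0.285 − 0.12 + 0.0974 = 0.2624.
Amplification A = 1/(1 − 0.2624) = 1.356.
ΔT = 1.91 × 1.356 = 2.6 K.

2.6 K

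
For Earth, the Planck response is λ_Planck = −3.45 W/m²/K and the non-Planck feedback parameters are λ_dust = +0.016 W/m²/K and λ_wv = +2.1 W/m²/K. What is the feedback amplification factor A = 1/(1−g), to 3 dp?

2.586

Convert to gains: g_dust = 0.016/3.45 = 0.004638; g_wv = 2.1/3.45 = 0.6087.
Total gain g = 0.613338.
A = 1/(1 − 0.613338) = 2.586.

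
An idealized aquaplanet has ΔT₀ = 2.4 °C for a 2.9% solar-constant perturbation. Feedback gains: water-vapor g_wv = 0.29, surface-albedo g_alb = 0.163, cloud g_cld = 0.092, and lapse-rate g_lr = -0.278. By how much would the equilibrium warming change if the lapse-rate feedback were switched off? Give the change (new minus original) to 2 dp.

Original: g = 0.267, ΔT = 2.4/(1−0.267) = 3.2742 °C.
Without lapse-rate: g' = 0.545, ΔT' = 2.4/(1−0.545) = 5.2747 °C.
Change = 5.2747 − 3.2742 = 2.00 °C.

2.00 °C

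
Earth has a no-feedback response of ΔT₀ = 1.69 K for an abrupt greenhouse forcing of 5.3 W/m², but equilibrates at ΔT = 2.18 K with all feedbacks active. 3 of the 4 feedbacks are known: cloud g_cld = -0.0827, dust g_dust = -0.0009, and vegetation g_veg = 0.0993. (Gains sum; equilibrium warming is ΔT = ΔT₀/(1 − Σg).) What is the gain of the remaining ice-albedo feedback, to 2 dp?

0.21

Amplification A = ΔT/ΔT₀ = 2.18/1.69 = 1.29.
Total gain g = 1 − 1/A = 1 − 1/1.29 = 0.2248.
Known gains sum to -0.0827 − 0.0009 + 0.0993 = 0.0157.
g_ice = 0.2248 − 0.0157 = 0.21.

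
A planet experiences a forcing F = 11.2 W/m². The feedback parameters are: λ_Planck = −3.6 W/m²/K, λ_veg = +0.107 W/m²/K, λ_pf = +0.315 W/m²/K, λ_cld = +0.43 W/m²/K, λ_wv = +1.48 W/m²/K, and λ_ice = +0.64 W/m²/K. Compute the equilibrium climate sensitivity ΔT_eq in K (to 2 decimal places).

17.83 K

Net feedback parameter λ = (−3.6) + (+0.107) + (+0.315) + (+0.43) + (+1.48) + (+0.64) = -0.628 W/m²/K.
ΔT = −F/λ = −11.2/(-0.628) = 17.83 K.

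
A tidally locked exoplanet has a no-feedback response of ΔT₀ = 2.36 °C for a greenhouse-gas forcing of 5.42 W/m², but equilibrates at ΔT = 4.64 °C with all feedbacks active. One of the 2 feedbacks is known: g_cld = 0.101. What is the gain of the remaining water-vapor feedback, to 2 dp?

Amplification A = ΔT/ΔT₀ = 4.64/2.36 = 1.966.
Total gain g = 1 − 1/A = 1 − 1/1.966 = 0.4914.
The known gain is 0.101.
g_wv = 0.4914 − 0.101 = 0.39.

0.39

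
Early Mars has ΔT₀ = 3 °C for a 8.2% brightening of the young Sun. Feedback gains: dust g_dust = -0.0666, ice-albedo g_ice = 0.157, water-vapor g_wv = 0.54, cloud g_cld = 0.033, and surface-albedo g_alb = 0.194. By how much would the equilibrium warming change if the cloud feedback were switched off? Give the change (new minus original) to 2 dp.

Original: g = 0.8574, ΔT = 3/(1−0.8574) = 21.0379 °C.
Without cloud: g' = 0.8244, ΔT' = 3/(1−0.8244) = 17.0843 °C.
Change = 17.0843 − 21.0379 = -3.95 °C.

-3.95 °C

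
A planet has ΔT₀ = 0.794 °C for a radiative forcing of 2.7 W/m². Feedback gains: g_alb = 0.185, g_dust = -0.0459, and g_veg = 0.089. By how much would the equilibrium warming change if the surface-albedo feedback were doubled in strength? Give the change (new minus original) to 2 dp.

Original: g = 0.2281, ΔT = 0.794/(1−0.2281) = 1.0286 °C.
With doubled surface-albedo: g' = 0.4131, ΔT' = 0.794/(1−0.4131) = 1.3529 °C.
Change = 1.3529 − 1.0286 = 0.32 °C.

0.32 °C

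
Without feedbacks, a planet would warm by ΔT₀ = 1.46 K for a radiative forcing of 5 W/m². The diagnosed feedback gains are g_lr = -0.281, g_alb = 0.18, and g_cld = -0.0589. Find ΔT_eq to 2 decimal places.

1.26 K

Total gain g = -0.281 + 0.18 − 0.0589 = -0.1599.
Amplification A = 1/(1 + 0.1599) = 0.8621.
ΔT = 1.46 × 0.8621 = 1.26 K.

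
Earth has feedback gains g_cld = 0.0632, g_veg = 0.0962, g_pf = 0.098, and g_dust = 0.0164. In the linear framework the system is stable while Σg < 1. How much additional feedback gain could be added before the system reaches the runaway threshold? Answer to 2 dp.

0.73

Current total gain = 0.0632 + 0.0962 + 0.098 + 0.0164 = 0.2738.
Margin to runaway = 1 − 0.2738 = 0.73.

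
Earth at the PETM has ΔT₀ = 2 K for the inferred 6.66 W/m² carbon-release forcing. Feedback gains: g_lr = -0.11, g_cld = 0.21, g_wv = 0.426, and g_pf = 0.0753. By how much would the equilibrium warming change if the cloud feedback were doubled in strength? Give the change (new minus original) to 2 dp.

Original: g = 0.6013, ΔT = 2/(1−0.6013) = 5.0163 K.
With doubled cloud: g' = 0.8113, ΔT' = 2/(1−0.8113) = 10.5988 K.
Change = 10.5988 − 5.0163 = 5.58 K.

5.58 K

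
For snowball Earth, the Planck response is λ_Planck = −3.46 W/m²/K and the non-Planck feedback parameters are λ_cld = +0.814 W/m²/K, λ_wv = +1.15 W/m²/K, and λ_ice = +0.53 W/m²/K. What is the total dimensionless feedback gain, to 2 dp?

0.72

Convert to gains: g_cld = 0.814/3.46 = 0.2353; g_wv = 1.15/3.46 = 0.3324; g_ice = 0.53/3.46 = 0.1532.
Total gain g = 0.7209.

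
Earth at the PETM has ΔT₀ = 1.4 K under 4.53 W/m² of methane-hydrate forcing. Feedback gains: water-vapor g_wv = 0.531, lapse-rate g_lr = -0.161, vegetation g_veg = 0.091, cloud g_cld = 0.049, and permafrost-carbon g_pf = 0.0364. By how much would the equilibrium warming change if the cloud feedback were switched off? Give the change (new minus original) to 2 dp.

-0.30 K

Original: g = 0.5464, ΔT = 1.4/(1−0.5464) = 3.0864 K.
Without cloud: g' = 0.4974, ΔT' = 1.4/(1−0.4974) = 2.7855 K.
Change = 2.7855 − 3.0864 = -0.30 K.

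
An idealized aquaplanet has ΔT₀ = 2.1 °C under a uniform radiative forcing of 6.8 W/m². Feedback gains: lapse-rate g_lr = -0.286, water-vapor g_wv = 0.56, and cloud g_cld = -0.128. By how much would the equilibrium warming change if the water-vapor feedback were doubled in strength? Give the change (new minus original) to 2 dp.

4.68 °C

Original: g = 0.146, ΔT = 2.1/(1−0.146) = 2.4590 °C.
With doubled water-vapor: g' = 0.706, ΔT' = 2.1/(1−0.706) = 7.1429 °C.
Change = 7.1429 − 2.4590 = 4.68 °C.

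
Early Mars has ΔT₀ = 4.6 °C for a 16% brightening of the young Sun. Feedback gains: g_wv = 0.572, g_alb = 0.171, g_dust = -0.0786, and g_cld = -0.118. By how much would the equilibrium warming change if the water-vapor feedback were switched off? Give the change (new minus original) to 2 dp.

Original: g = 0.5464, ΔT = 4.6/(1−0.5464) = 10.1411 °C.
Without water-vapor: g' = -0.0256, ΔT' = 4.6/(1+0.0256) = 4.4852 °C.
Change = 4.4852 − 10.1411 = -5.66 °C.

-5.66 °C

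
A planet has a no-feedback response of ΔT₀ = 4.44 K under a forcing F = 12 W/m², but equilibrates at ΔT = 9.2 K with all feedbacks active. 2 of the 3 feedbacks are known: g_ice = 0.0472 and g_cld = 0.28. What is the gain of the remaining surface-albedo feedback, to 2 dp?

Amplification A = ΔT/ΔT₀ = 9.2/4.44 = 2.072.
Total gain g = 1 − 1/A = 1 − 1/2.072 = 0.5174.
Known gains sum to 0.0472 + 0.28 = 0.3272.
g_alb = 0.5174 − 0.3272 = 0.19.

0.19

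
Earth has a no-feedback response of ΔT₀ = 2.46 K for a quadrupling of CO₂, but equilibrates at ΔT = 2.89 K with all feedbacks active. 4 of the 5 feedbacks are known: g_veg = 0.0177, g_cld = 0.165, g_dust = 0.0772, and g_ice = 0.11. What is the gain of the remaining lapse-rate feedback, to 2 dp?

-0.22

Amplification A = ΔT/ΔT₀ = 2.89/2.46 = 1.175.
Total gain g = 1 − 1/A = 1 − 1/1.175 = 0.1489.
Known gains sum to 0.0177 + 0.165 + 0.0772 + 0.11 = 0.3699.
g_lr = 0.1489 − 0.3699 = -0.22.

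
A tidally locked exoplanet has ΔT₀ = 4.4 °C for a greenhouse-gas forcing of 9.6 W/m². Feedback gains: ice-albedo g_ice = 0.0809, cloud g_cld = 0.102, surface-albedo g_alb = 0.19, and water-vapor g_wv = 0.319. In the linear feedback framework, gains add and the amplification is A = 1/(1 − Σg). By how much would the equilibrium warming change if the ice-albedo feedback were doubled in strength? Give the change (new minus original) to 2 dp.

5.09 °C

Original: g = 0.6919, ΔT = 4.4/(1−0.6919) = 14.2811 °C.
With doubled ice-albedo: g' = 0.7728, ΔT' = 4.4/(1−0.7728) = 19.3662 °C.
Change = 19.3662 − 14.2811 = 5.09 °C.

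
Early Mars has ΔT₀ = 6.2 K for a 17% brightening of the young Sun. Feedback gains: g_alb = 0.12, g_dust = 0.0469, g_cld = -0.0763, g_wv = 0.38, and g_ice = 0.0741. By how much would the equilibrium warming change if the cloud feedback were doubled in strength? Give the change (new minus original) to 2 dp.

-1.95 K

Original: g = 0.5447, ΔT = 6.2/(1−0.5447) = 13.6174 K.
With doubled cloud: g' = 0.4684, ΔT' = 6.2/(1−0.4684) = 11.6629 K.
Change = 11.6629 − 13.6174 = -1.95 K.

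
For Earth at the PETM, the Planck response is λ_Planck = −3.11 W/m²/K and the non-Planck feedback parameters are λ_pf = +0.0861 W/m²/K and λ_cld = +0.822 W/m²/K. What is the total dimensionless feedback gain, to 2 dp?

Convert to gains: g_pf = 0.0861/3.11 = 0.02768; g_cld = 0.822/3.11 = 0.2643.
Total gain g = 0.29198.

0.29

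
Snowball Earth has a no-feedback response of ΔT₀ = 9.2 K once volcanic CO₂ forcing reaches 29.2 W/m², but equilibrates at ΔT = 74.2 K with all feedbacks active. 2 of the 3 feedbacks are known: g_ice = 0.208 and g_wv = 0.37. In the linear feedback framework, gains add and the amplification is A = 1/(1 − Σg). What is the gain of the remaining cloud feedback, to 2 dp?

0.30

Amplification A = ΔT/ΔT₀ = 74.2/9.2 = 8.065.
Total gain g = 1 − 1/A = 1 − 1/8.065 = 0.876.
Known gains sum to 0.208 + 0.37 = 0.578.
g_cld = 0.876 − 0.578 = 0.30.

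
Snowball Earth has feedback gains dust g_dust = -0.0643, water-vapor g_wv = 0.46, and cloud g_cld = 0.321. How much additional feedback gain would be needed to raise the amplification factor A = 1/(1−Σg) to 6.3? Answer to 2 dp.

0.12

Current total gain = 0.7167.
Target gain for A = 6.3: g* = 1 − 1/6.3 = 0.8413.
Additional gain needed = 0.8413 − 0.7167 = 0.12.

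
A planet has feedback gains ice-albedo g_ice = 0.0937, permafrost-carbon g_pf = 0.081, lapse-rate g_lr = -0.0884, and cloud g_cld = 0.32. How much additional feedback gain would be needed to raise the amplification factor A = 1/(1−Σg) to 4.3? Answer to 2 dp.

Current total gain = 0.4063.
Target gain for A = 4.3: g* = 1 − 1/4.3 = 0.7674.
Additional gain needed = 0.7674 − 0.4063 = 0.36.

0.36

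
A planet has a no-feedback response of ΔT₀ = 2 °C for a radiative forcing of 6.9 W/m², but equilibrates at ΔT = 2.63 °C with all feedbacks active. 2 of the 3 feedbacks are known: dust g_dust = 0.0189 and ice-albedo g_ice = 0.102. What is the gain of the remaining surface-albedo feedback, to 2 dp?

0.12

Amplification A = ΔT/ΔT₀ = 2.63/2 = 1.315.
Total gain g = 1 − 1/A = 1 − 1/1.315 = 0.2395.
Known gains sum to 0.0189 + 0.102 = 0.1209.
g_alb = 0.2395 − 0.1209 = 0.12.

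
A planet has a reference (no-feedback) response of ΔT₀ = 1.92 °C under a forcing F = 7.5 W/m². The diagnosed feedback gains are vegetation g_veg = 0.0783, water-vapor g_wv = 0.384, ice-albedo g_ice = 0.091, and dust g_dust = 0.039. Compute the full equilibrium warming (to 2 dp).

4.71 °C

Total gain g = 0.0783 + 0.384 + 0.091 + 0.039 = 0.5923.
Amplification A = 1/(1 − 0.5923) = 2.453.
ΔT = 1.92 × 2.453 = 4.71 °C.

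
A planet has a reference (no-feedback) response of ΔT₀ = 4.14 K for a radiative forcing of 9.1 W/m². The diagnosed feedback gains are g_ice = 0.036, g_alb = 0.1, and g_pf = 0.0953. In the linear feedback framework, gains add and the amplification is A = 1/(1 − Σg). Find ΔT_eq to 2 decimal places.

Total gain g = 0.036 + 0.1 + 0.0953 = 0.2313.
Amplification A = 1/(1 − 0.2313) = 1.301.
ΔT = 4.14 × 1.301 = 5.39 K.

5.39 K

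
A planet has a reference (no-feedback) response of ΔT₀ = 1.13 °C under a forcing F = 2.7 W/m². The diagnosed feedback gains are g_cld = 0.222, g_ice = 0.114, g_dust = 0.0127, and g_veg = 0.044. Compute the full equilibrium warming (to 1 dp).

Total gain g = 0.222 + 0.114 + 0.0127 + 0.044 = 0.3927.
Amplification A = 1/(1 − 0.3927) = 1.647.
ΔT = 1.13 × 1.647 = 1.9 °C.

1.9 °C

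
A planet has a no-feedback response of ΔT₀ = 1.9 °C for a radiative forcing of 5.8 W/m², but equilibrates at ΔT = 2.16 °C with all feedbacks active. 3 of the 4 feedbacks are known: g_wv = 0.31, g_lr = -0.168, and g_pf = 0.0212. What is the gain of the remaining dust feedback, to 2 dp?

Amplification A = ΔT/ΔT₀ = 2.16/1.9 = 1.137.
Total gain g = 1 − 1/A = 1 − 1/1.137 = 0.1205.
Known gains sum to 0.31 − 0.168 + 0.0212 = 0.1632.
g_dust = 0.1205 − 0.1632 = -0.04.

-0.04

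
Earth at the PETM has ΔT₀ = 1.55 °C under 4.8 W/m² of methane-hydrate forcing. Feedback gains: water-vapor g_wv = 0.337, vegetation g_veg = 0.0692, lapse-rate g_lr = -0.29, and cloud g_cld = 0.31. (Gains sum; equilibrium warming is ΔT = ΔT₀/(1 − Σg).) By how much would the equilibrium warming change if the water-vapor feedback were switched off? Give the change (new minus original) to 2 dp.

Original: g = 0.4262, ΔT = 1.55/(1−0.4262) = 2.7013 °C.
Without water-vapor: g' = 0.0892, ΔT' = 1.55/(1−0.0892) = 1.7018 °C.
Change = 1.7018 − 2.7013 = -1.00 °C.

-1.00 °C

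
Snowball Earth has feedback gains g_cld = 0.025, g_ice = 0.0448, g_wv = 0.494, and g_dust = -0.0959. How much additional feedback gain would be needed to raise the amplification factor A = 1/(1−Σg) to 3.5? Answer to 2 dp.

Current total gain = 0.4679.
Target gain for A = 3.5: g* = 1 − 1/3.5 = 0.7143.
Additional gain needed = 0.7143 − 0.4679 = 0.25.

0.25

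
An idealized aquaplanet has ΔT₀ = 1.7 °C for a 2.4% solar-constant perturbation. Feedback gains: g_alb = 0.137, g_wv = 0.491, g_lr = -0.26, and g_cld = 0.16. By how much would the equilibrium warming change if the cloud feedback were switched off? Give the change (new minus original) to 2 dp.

Original: g = 0.528, ΔT = 1.7/(1−0.528) = 3.6017 °C.
Without cloud: g' = 0.368, ΔT' = 1.7/(1−0.368) = 2.6899 °C.
Change = 2.6899 − 3.6017 = -0.91 °C.

-0.91 °C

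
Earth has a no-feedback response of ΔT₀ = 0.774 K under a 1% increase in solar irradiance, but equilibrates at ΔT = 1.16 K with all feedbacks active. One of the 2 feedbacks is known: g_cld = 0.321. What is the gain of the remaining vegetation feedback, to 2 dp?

Amplification A = ΔT/ΔT₀ = 1.16/0.774 = 1.499.
Total gain g = 1 − 1/A = 1 − 1/1.499 = 0.3329.
The known gain is 0.321.
g_veg = 0.3329 − 0.321 = 0.01.

0.01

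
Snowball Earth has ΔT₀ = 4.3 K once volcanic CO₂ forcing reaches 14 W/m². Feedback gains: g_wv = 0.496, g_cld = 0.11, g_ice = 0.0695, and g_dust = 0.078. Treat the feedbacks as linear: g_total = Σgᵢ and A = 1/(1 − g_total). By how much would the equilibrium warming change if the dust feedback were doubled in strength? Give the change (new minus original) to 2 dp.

Original: g = 0.7535, ΔT = 4.3/(1−0.7535) = 17.4442 K.
With doubled dust: g' = 0.8315, ΔT' = 4.3/(1−0.8315) = 25.5193 K.
Change = 25.5193 − 17.4442 = 8.08 K.

8.08 K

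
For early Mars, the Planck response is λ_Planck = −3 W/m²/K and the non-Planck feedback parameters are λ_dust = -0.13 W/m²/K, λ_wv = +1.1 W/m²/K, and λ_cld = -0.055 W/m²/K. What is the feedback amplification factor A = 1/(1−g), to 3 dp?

1.439

Convert to gains: g_dust = -0.13/3 = -0.04333; g_wv = 1.1/3 = 0.3667; g_cld = -0.055/3 = -0.01833.
Total gain g = 0.30504.
A = 1/(1 − 0.30504) = 1.439.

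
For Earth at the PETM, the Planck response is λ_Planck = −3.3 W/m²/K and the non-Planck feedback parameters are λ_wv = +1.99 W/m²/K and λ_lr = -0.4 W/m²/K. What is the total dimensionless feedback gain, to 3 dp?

0.482

Convert to gains: g_wv = 1.99/3.3 = 0.603; g_lr = -0.4/3.3 = -0.1212.
Total gain g = 0.4818.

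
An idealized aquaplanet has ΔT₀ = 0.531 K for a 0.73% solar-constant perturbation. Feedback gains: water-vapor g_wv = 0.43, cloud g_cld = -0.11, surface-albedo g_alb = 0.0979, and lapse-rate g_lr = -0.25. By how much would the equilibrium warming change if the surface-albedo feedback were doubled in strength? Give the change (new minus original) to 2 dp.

0.09 K

Original: g = 0.1679, ΔT = 0.531/(1−0.1679) = 0.6381 K.
With doubled surface-albedo: g' = 0.2658, ΔT' = 0.531/(1−0.2658) = 0.7232 K.
Change = 0.7232 − 0.6381 = 0.09 K.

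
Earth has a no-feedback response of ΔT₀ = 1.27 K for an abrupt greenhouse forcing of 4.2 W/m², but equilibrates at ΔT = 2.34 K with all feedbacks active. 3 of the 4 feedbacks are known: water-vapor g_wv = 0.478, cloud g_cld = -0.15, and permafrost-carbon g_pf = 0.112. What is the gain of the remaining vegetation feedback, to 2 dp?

0.02

Amplification A = ΔT/ΔT₀ = 2.34/1.27 = 1.843.
Total gain g = 1 − 1/A = 1 − 1/1.843 = 0.4574.
Known gains sum to 0.478 − 0.15 + 0.112 = 0.44.
g_veg = 0.4574 − 0.44 = 0.02.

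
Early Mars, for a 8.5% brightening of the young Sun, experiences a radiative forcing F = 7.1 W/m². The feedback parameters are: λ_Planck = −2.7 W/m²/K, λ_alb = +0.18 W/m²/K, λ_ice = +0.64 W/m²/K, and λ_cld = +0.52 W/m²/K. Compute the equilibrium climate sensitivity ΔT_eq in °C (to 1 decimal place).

5.2 °C

Net feedback parameter λ = (−2.7) + (+0.18) + (+0.64) + (+0.52) = -1.36 W/m²/K.
ΔT = −F/λ = −7.1/(-1.36) = 5.2 °C.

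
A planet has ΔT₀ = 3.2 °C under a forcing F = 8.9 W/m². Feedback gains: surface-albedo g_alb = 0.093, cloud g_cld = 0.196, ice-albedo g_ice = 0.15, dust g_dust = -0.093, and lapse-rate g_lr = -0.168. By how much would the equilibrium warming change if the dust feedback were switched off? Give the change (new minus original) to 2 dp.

0.50 °C

Original: g = 0.178, ΔT = 3.2/(1−0.178) = 3.8929 °C.
Without dust: g' = 0.271, ΔT' = 3.2/(1−0.271) = 4.3896 °C.
Change = 4.3896 − 3.8929 = 0.50 °C.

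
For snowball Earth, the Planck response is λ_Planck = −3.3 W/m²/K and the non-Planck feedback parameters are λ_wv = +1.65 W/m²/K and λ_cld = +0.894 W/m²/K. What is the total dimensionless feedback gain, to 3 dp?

Convert to gains: g_wv = 1.65/3.3 = 0.5; g_cld = 0.894/3.3 = 0.2709.
Total gain g = 0.7709.

0.771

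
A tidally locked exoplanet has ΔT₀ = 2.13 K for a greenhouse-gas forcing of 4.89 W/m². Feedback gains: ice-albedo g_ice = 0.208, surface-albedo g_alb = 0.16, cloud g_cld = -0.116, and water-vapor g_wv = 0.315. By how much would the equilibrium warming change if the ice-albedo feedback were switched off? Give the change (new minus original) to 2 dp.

Original: g = 0.567, ΔT = 2.13/(1−0.567) = 4.9192 K.
Without ice-albedo: g' = 0.359, ΔT' = 2.13/(1−0.359) = 3.3229 K.
Change = 3.3229 − 4.9192 = -1.60 K.

-1.60 K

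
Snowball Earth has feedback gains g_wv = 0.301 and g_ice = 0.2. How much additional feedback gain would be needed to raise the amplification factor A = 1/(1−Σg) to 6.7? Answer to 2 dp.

Current total gain = 0.501.
Target gain for A = 6.7: g* = 1 − 1/6.7 = 0.8507.
Additional gain needed = 0.8507 − 0.501 = 0.35.

0.35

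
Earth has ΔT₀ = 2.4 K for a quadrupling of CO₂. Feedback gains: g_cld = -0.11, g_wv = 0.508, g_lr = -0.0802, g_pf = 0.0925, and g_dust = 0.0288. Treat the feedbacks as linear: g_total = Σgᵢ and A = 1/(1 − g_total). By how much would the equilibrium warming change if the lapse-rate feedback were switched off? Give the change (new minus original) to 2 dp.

Original: g = 0.4391, ΔT = 2.4/(1−0.4391) = 4.2788 K.
Without lapse-rate: g' = 0.5193, ΔT' = 2.4/(1−0.5193) = 4.9927 K.
Change = 4.9927 − 4.2788 = 0.71 K.

0.71 K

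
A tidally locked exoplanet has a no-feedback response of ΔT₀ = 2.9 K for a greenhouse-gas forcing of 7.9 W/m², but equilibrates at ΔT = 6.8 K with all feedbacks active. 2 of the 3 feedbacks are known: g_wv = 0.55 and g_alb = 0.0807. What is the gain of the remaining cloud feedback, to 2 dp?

Amplification A = ΔT/ΔT₀ = 6.8/2.9 = 2.345.
Total gain g = 1 − 1/A = 1 − 1/2.345 = 0.5736.
Known gains sum to 0.55 + 0.0807 = 0.6307.
g_cld = 0.5736 − 0.6307 = -0.06.

-0.06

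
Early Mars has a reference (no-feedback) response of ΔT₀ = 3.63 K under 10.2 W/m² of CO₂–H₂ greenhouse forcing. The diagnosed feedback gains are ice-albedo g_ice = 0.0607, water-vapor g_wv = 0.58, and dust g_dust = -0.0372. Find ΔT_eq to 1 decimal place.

Total gain g = 0.0607 + 0.58 − 0.0372 = 0.6035.
Amplification A = 1/(1 − 0.6035) = 2.522.
ΔT = 3.63 × 2.522 = 9.2 K.

9.2 K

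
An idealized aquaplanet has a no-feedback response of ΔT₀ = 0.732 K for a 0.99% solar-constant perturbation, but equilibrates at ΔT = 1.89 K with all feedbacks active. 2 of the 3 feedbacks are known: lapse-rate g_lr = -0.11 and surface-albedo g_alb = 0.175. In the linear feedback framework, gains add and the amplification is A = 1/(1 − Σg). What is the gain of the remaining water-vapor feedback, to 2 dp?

0.55

Amplification A = ΔT/ΔT₀ = 1.89/0.732 = 2.582.
Total gain g = 1 − 1/A = 1 − 1/2.582 = 0.6127.
Known gains sum to -0.11 + 0.175 = 0.065.
g_wv = 0.6127 − 0.065 = 0.55.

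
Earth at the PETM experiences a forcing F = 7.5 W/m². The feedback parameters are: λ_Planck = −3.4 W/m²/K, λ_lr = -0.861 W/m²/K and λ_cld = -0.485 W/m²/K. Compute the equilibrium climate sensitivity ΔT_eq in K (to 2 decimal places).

1.58 K

Net feedback parameter λ = (−3.4) + (-0.861) + (-0.485) = -4.746 W/m²/K.
ΔT = −F/λ = −7.5/(-4.746) = 1.58 K.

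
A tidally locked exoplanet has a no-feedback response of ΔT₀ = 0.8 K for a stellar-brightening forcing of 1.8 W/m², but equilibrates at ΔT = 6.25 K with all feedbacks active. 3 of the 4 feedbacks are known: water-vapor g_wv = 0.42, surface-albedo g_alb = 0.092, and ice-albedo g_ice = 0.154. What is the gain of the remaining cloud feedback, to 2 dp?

0.21

Amplification A = ΔT/ΔT₀ = 6.25/0.8 = 7.812.
Total gain g = 1 − 1/A = 1 − 1/7.812 = 0.872.
Known gains sum to 0.42 + 0.092 + 0.154 = 0.666.
g_cld = 0.872 − 0.666 = 0.21.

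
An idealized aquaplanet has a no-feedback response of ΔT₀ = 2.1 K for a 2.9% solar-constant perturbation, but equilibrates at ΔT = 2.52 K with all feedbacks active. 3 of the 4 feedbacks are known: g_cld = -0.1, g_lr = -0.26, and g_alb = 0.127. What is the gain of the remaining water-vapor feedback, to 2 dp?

Amplification A = ΔT/ΔT₀ = 2.52/2.1 = 1.2.
Total gain g = 1 − 1/A = 1 − 1/1.2 = 0.1667.
Known gains sum to -0.1 − 0.26 + 0.127 = -0.233.
g_wv = 0.1667 + 0.233 = 0.40.

0.40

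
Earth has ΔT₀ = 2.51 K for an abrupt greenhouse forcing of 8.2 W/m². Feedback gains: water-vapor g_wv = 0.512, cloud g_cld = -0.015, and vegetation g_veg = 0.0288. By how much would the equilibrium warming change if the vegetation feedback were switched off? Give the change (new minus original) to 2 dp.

Original: g = 0.5258, ΔT = 2.51/(1−0.5258) = 5.2931 K.
Without vegetation: g' = 0.497, ΔT' = 2.51/(1−0.497) = 4.9901 K.
Change = 4.9901 − 5.2931 = -0.30 K.

-0.30 K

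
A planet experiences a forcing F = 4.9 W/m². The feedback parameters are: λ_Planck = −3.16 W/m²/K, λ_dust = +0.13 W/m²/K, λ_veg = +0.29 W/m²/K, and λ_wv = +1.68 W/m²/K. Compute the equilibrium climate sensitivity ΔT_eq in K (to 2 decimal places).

Net feedback parameter λ = (−3.16) + (+0.13) + (+0.29) + (+1.68) = -1.06 W/m²/K.
ΔT = −F/λ = −4.9/(-1.06) = 4.62 K.

4.62 K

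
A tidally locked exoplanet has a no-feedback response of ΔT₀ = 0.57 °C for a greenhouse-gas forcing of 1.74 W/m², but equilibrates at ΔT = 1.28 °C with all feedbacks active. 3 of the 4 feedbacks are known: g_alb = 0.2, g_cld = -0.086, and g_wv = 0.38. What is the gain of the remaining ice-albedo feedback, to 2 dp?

Amplification A = ΔT/ΔT₀ = 1.28/0.57 = 2.246.
Total gain g = 1 − 1/A = 1 − 1/2.246 = 0.5548.
Known gains sum to 0.2 − 0.086 + 0.38 = 0.494.
g_ice = 0.5548 − 0.494 = 0.06.

0.06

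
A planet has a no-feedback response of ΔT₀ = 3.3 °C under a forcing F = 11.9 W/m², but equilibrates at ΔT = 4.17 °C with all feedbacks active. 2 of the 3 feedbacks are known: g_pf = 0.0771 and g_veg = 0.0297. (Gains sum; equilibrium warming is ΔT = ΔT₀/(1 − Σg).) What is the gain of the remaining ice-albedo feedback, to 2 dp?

Amplification A = ΔT/ΔT₀ = 4.17/3.3 = 1.264.
Total gain g = 1 − 1/A = 1 − 1/1.264 = 0.2089.
Known gains sum to 0.0771 + 0.0297 = 0.1068.
g_ice = 0.2089 − 0.1068 = 0.10.

0.10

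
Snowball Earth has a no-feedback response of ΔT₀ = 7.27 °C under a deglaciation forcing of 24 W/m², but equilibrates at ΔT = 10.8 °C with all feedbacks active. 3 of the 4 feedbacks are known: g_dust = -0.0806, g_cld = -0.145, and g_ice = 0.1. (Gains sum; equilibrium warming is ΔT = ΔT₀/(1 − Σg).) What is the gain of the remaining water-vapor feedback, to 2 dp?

0.45

Amplification A = ΔT/ΔT₀ = 10.8/7.27 = 1.486.
Total gain g = 1 − 1/A = 1 − 1/1.486 = 0.3271.
Known gains sum to -0.0806 − 0.145 + 0.1 = -0.1256.
g_wv = 0.3271 + 0.1256 = 0.45.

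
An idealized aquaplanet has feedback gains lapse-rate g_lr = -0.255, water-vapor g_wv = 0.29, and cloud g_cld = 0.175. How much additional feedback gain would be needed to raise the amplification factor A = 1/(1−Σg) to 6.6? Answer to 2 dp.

Current total gain = 0.21.
Target gain for A = 6.6: g* = 1 − 1/6.6 = 0.8485.
Additional gain needed = 0.8485 − 0.21 = 0.64.

0.64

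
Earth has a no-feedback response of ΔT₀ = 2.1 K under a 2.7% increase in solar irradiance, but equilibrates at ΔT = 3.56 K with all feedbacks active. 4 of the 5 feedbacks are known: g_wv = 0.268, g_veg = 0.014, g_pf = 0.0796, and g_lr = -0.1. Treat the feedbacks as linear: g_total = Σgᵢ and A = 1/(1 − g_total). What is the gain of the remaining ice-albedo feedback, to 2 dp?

0.15

Amplification A = ΔT/ΔT₀ = 3.56/2.1 = 1.695.
Total gain g = 1 − 1/A = 1 − 1/1.695 = 0.41.
Known gains sum to 0.268 + 0.014 + 0.0796 − 0.1 = 0.2616.
g_ice = 0.41 − 0.2616 = 0.15.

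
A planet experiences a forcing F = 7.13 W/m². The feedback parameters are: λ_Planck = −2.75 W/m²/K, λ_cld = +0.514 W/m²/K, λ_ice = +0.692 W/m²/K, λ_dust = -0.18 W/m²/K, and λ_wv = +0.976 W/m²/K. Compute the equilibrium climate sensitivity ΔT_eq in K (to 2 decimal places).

9.53 K

Net feedback parameter λ = (−2.75) + (+0.514) + (+0.692) + (-0.18) + (+0.976) = -0.748 W/m²/K.
ΔT = −F/λ = −7.13/(-0.748) = 9.53 K.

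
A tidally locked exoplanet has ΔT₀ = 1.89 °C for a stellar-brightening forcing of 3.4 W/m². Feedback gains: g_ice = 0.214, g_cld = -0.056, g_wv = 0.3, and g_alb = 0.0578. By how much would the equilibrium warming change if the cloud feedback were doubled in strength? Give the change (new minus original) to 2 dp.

-0.40 °C

Original: g = 0.5158, ΔT = 1.89/(1−0.5158) = 3.9033 °C.
With doubled cloud: g' = 0.4598, ΔT' = 1.89/(1−0.4598) = 3.4987 °C.
Change = 3.4987 − 3.9033 = -0.40 °C.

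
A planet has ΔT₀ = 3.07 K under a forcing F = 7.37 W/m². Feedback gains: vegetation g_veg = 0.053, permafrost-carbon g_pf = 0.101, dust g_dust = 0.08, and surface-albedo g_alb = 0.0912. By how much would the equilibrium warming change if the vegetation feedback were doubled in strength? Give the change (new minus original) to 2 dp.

0.39 K

Original: g = 0.3252, ΔT = 3.07/(1−0.3252) = 4.5495 K.
With doubled vegetation: g' = 0.3782, ΔT' = 3.07/(1−0.3782) = 4.9373 K.
Change = 4.9373 − 4.5495 = 0.39 K.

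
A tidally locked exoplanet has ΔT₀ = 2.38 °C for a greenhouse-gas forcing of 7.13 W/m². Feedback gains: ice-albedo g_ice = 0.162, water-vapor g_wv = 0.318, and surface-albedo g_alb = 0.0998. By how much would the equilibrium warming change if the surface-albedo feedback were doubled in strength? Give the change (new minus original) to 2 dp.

1.76 °C

Original: g = 0.5798, ΔT = 2.38/(1−0.5798) = 5.6640 °C.
With doubled surface-albedo: g' = 0.6796, ΔT' = 2.38/(1−0.6796) = 7.4282 °C.
Change = 7.4282 − 5.6640 = 1.76 °C.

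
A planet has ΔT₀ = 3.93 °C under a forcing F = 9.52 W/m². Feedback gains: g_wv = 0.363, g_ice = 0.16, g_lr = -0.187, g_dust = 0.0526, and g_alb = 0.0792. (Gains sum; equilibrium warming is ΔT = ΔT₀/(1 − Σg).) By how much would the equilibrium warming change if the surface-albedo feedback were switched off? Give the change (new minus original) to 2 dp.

-0.96 °C

Original: g = 0.4678, ΔT = 3.93/(1−0.4678) = 7.3844 °C.
Without surface-albedo: g' = 0.3886, ΔT' = 3.93/(1−0.3886) = 6.4279 °C.
Change = 6.4279 − 7.3844 = -0.96 °C.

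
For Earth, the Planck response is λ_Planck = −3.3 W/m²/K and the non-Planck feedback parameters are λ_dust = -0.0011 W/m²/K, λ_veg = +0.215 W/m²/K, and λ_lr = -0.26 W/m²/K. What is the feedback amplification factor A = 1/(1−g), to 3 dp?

Convert to gains: g_dust = -0.0011/3.3 = -0.000333; g_veg = 0.215/3.3 = 0.06515; g_lr = -0.26/3.3 = -0.07879.
Total gain g = -0.013973.
A = 1/(1 + 0.013973) = 0.986.

0.986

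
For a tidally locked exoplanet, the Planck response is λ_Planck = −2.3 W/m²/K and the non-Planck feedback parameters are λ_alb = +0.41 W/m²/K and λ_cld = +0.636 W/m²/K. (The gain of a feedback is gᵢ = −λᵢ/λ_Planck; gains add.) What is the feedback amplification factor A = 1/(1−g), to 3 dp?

1.834

Convert to gains: g_alb = 0.41/2.3 = 0.1783; g_cld = 0.636/2.3 = 0.2765.
Total gain g = 0.4548.
A = 1/(1 − 0.4548) = 1.834.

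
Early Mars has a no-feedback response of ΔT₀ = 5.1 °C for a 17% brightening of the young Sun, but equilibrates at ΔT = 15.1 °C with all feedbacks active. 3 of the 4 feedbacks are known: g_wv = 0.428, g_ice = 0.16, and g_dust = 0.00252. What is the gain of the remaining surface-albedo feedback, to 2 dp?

0.07

Amplification A = ΔT/ΔT₀ = 15.1/5.1 = 2.961.
Total gain g = 1 − 1/A = 1 − 1/2.961 = 0.6623.
Known gains sum to 0.428 + 0.16 + 0.00252 = 0.59052.
g_alb = 0.6623 − 0.59052 = 0.07.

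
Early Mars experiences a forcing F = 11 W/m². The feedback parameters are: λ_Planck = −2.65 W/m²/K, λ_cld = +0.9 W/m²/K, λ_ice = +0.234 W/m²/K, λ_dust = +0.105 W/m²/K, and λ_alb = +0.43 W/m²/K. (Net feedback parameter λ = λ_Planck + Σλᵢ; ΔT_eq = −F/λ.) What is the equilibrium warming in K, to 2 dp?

11.21 K

Net feedback parameter λ = (−2.65) + (+0.9) + (+0.234) + (+0.105) + (+0.43) = -0.981 W/m²/K.
ΔT = −F/λ = −11/(-0.981) = 11.21 K.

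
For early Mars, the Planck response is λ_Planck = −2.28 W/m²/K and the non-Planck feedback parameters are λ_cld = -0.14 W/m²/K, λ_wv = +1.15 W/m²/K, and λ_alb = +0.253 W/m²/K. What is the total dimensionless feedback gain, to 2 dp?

Convert to gains: g_cld = -0.14/2.28 = -0.0614; g_wv = 1.15/2.28 = 0.5044; g_alb = 0.253/2.28 = 0.111.
Total gain g = 0.554.

0.55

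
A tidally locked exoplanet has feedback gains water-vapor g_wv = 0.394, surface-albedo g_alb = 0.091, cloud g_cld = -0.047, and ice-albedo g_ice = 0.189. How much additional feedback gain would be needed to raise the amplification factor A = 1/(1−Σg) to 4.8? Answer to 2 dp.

Current total gain = 0.627.
Target gain for A = 4.8: g* = 1 − 1/4.8 = 0.7917.
Additional gain needed = 0.7917 − 0.627 = 0.16.

0.16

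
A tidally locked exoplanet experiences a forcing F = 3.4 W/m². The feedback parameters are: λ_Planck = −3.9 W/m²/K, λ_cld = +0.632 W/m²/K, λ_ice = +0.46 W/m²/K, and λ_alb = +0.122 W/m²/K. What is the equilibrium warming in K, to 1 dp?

1.3 K

Net feedback parameter λ = (−3.9) + (+0.632) + (+0.46) + (+0.122) = -2.686 W/m²/K.
ΔT = −F/λ = −3.4/(-2.686) = 1.3 K.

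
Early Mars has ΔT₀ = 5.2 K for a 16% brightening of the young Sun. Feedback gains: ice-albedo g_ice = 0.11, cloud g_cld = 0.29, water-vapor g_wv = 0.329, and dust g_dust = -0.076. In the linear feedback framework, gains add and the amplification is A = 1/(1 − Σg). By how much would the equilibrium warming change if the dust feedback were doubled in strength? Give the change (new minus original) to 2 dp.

Original: g = 0.653, ΔT = 5.2/(1−0.653) = 14.9856 K.
With doubled dust: g' = 0.577, ΔT' = 5.2/(1−0.577) = 12.2931 K.
Change = 12.2931 − 14.9856 = -2.69 K.

-2.69 K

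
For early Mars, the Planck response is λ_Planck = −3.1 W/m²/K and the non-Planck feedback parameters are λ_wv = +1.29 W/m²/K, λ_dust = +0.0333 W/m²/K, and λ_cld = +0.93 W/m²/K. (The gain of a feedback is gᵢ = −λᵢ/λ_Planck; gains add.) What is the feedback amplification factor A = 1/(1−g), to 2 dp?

Convert to gains: g_wv = 1.29/3.1 = 0.4161; g_dust = 0.0333/3.1 = 0.01074; g_cld = 0.93/3.1 = 0.3.
Total gain g = 0.72684.
A = 1/(1 − 0.72684) = 3.66.

3.66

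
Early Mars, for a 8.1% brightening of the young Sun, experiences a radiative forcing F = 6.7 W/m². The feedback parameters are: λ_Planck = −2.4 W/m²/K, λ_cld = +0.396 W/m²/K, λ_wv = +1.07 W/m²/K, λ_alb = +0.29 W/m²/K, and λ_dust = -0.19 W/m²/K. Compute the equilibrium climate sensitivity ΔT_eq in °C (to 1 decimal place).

8.0 °C

Net feedback parameter λ = (−2.4) + (+0.396) + (+1.07) + (+0.29) + (-0.19) = -0.834 W/m²/K.
ΔT = −F/λ = −6.7/(-0.834) = 8.0 °C.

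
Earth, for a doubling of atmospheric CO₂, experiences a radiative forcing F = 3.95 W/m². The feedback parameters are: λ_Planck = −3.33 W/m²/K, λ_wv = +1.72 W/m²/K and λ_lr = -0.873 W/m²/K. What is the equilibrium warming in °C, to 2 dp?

Net feedback parameter λ = (−3.33) + (+1.72) + (-0.873) = -2.483 W/m²/K.
ΔT = −F/λ = −3.95/(-2.483) = 1.59 °C.

1.59 °C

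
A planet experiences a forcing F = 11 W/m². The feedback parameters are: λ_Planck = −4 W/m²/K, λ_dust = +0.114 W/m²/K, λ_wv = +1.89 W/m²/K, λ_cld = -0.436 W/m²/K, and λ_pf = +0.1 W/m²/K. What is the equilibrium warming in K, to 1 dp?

4.7 K

Net feedback parameter λ = (−4) + (+0.114) + (+1.89) + (-0.436) + (+0.1) = -2.332 W/m²/K.
ΔT = −F/λ = −11/(-2.332) = 4.7 K.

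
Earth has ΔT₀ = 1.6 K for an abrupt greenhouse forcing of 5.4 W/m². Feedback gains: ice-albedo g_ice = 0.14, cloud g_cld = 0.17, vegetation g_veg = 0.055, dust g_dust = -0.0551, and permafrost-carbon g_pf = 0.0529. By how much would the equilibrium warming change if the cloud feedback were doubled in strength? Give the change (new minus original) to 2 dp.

0.91 K

Original: g = 0.3628, ΔT = 1.6/(1−0.3628) = 2.5110 K.
With doubled cloud: g' = 0.5328, ΔT' = 1.6/(1−0.5328) = 3.4247 K.
Change = 3.4247 − 2.5110 = 0.91 K.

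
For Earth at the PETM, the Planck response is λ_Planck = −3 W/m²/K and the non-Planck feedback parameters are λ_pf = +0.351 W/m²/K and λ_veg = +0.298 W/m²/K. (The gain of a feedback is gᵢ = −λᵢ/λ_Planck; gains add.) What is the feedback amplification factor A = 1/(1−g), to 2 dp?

1.28

Convert to gains: g_pf = 0.351/3 = 0.117; g_veg = 0.298/3 = 0.09933.
Total gain g = 0.21633.
A = 1/(1 − 0.21633) = 1.28.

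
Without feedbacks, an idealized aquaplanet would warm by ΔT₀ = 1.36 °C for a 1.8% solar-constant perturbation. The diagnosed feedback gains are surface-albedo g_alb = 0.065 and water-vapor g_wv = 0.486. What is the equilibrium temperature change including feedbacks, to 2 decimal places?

Total gain g = 0.065 + 0.486 = 0.551.
Amplification A = 1/(1 − 0.551) = 2.227.
ΔT = 1.36 × 2.227 = 3.03 °C.

3.03 °C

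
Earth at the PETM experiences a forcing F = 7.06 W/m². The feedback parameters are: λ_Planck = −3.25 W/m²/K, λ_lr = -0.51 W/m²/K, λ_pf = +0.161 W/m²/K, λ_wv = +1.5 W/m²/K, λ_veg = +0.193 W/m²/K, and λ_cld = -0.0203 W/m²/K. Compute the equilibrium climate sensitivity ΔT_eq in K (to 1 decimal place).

3.7 K

Net feedback parameter λ = (−3.25) + (-0.51) + (+0.161) + (+1.5) + (+0.193) + (-0.0203) = -1.9263 W/m²/K.
ΔT = −F/λ = −7.06/(-1.9263) = 3.7 K.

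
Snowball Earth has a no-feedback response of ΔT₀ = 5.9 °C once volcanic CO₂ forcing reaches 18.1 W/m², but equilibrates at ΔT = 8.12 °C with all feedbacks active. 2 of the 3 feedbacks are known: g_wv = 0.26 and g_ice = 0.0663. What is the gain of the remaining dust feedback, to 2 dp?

-0.05

Amplification A = ΔT/ΔT₀ = 8.12/5.9 = 1.376.
Total gain g = 1 − 1/A = 1 − 1/1.376 = 0.2733.
Known gains sum to 0.26 + 0.0663 = 0.3263.
g_dust = 0.2733 − 0.3263 = -0.05.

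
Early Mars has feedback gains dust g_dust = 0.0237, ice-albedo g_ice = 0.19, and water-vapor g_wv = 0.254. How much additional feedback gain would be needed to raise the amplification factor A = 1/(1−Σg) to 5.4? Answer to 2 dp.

0.35

Current total gain = 0.4677.
Target gain for A = 5.4: g* = 1 − 1/5.4 = 0.8148.
Additional gain needed = 0.8148 − 0.4677 = 0.35.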